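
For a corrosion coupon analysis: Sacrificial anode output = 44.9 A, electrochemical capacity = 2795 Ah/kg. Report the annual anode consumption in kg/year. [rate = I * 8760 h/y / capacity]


Annual consumption = current * hours per year / capacity
Rate = 44.9 * 8760 / 2795 = 140.7 kg/year

140.7 kg/year


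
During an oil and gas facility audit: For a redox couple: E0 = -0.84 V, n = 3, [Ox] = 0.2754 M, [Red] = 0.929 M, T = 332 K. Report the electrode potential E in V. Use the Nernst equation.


Apply the Nernst equation: E = E0 + (RT/nF)*ln([Ox]/[Red])
Step 1: RT/nF = 8.314*332/(3*96485) = 0.00953602 V
Step 2: [Ox]/[Red] = 0.2754/0.929 = 0.296448
Step 3: ln(0.296448) = -1.215883
Step 4: correction = 0.00953602 * -1.215883 = -0.012 V
E = -0.84 + -0.012 = -0.852 V

-0.852 V


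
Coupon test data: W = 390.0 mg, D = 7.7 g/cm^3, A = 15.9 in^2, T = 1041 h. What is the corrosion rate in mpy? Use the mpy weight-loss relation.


Apply the mpy weight-loss relation: CR = 534 * W / (D * A * T)
Numerator: 534 * 390.0 = 208260.0
Denominator: 7.7 * 15.9 * 1041 = 127449.63
CR = 208260.0 / 127449.63 = 1.63406 mpy

1.63406 mpy


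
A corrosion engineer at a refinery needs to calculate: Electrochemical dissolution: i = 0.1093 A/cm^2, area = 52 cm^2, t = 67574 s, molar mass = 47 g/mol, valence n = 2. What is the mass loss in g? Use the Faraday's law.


Apply Faraday's law: m = i*A*t*M / (n*F)
Total charge passed Q = i*A*t = 0.1093*52*67574 = 384063.5864 C
m = Q*M/(n*F) = 384063.5864*47/(2*96485) = 93.54298 g

93.54298 g


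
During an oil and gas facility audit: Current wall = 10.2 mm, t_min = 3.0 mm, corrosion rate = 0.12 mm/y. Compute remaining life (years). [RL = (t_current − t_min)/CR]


Apply the remaining-life relation: RL = (t_current − t_min) / CR
RL = (10.2 − 3.0) / 0.12 = 7.2 / 0.12 = 60.0 years

60.0 years


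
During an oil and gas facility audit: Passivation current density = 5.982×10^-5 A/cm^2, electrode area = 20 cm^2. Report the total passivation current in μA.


I = i_pass * A, then convert A → μA (×10^6)
I = 5.982×10^-5 * 20 * 10^6 = 1196.4 μA

1196.4 μA


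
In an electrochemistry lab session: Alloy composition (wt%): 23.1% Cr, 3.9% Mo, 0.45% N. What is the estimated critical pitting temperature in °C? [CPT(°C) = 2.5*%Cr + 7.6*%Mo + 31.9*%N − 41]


Apply the ASTM G48 empirical CPT estimate: CPT(°C) = 2.5*%Cr + 7.6*%Mo + 31.9*%N − 41
2.5*23.1 = 57.75; 7.6*3.9 = 29.64; 31.9*0.45 = 14.355
CPT = 57.75 + 29.64 + 14.355 − 41 = 60.745 °C
Rounded to 0.1 °C: CPT ≈ 60.7 °C

60.7 °C


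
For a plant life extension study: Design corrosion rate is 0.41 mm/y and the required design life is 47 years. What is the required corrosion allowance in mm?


Corrosion allowance = CR × design life
CA = 0.41 * 47 = 19.27 mm

19.27 mm


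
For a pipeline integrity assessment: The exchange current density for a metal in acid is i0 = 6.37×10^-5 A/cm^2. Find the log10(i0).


i0 = 6.37×10^-5 A/cm^2
log10(i0) = -4.196

-4.196


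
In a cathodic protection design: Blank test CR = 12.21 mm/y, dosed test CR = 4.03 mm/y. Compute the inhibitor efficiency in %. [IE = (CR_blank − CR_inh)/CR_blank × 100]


Apply the inhibitor-efficiency definition: IE = (CR_blank − CR_inh)/CR_blank × 100
IE = (12.21 − 4.03) / 12.21 × 100
IE = 8.18 / 12.21 × 100 = 67.0 %

67.0 %


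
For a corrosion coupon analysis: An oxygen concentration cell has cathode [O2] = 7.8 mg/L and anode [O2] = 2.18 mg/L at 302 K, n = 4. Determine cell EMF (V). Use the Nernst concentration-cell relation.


Apply the Nernst concentration-cell relation: E = (RT/nF)*ln(C_cathode/C_anode)
RT/nF = 8.314*302/(4*96485) = 0.00650575 V
ln(7.8/2.18) = 1.2748
E = 0.00650575 * 1.2748 = 0.00829 V

0.00829 V


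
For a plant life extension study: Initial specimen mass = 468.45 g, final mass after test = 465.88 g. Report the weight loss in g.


Weight loss = initial − final
WL = 468.45 − 465.88 = 2.57 g

2.57 g


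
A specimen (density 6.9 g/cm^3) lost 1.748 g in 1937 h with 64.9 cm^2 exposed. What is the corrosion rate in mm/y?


Apply the mm/y weight-loss relation: CR = 87600 * W / (D * A * T)
Numerator: 87600 * 1.748 = 153124.8
Denominator: 6.9 * 64.9 * 1937 = 867407.97
CR = 153124.8 / 867407.97 = 0.176531 mm/y

0.176531 mm/y


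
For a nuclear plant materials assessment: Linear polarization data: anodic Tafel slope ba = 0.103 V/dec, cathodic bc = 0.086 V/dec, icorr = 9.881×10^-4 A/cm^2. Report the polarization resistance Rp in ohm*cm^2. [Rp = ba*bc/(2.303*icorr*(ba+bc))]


Apply the Stern-Geary equation: Rp = ba*bc / (2.303*icorr*(ba+bc))
ba*bc = 0.103*0.086 = 0.008858
ba+bc = 0.189; 2.303*icorr*(ba+bc) = 2.303*9.881×10^-4*0.189 = 4.3008732×10^-4
Rp = 0.008858 / 4.3008732×10^-4 = 20.6 ohm*cm^2

20.6 ohm*cm^2


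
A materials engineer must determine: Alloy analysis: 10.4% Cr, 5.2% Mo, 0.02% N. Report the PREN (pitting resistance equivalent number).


Apply the PREN formula: PREN = Cr + 3.3*Mo + 16*N
PREN = 10.4 + 3.3*5.2 + 16*0.02
PREN = 10.4 + 17.16 + 0.32 = 27.88

27.88


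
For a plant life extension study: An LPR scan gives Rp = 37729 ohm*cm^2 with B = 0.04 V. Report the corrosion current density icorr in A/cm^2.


Apply the Stern-Geary relation: icorr = B / Rp
icorr = 0.04 / 37729 = 1.06×10^-6 A/cm^2

1.06×10^-6 A/cm^2


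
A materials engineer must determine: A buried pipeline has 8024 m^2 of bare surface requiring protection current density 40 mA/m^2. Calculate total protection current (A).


I = area * current density, then convert mA → A (÷1000)
I = 8024 * 40 / 1000 = 320.96 A

320.96 A


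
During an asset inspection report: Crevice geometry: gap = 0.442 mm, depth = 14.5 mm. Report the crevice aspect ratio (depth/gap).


Aspect ratio = depth / gap
Ratio = 14.5 / 0.442 = 32.8

32.8


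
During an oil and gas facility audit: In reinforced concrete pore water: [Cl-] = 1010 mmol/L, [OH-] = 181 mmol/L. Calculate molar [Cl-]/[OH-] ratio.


Threshold parameter = [Cl-] / [OH-] (molar basis; both in mmol/L, so units cancel)
Ratio = 1010 / 181 = 5.58

5.58


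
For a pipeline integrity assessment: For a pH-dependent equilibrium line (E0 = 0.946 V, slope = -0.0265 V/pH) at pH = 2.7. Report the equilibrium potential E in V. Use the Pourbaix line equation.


Apply the Pourbaix line equation: E = E0 + slope*pH
E = 0.946 + (-0.0265)*2.7 = 0.946 + (-0.07155) = 0.87445 V
Rounded to 4 decimal places: E = 0.8745 V

0.8745 V


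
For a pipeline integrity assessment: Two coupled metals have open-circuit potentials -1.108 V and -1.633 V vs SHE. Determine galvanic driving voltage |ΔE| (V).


Driving voltage is the absolute potential difference.
|ΔE| = |-1.108 − (-1.633)| = 0.525 V

0.525 V


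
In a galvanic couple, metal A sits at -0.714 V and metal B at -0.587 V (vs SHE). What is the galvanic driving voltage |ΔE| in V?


Driving voltage is the absolute potential difference.
|ΔE| = |-0.714 − (-0.587)| = 0.127 V

0.127 V


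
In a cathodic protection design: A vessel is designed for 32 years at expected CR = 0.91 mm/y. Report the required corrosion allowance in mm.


Corrosion allowance = CR × design life
CA = 0.91 * 32 = 29.12 mm

29.12 mm


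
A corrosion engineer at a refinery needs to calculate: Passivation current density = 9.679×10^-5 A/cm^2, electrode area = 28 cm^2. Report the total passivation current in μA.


I = i_pass * A, then convert A → μA (×10^6)
I = 9.679×10^-5 * 28 * 10^6 = 2710.12 μA

2710.12 μA


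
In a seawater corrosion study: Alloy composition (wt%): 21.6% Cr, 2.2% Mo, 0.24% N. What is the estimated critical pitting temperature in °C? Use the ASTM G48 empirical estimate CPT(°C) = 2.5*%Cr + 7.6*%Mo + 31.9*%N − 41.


Apply the ASTM G48 empirical CPT estimate: CPT(°C) = 2.5*%Cr + 7.6*%Mo + 31.9*%N − 41
2.5*21.6 = 54; 7.6*2.2 = 16.72; 31.9*0.24 = 7.656
CPT = 54 + 16.72 + 7.656 − 41 = 37.376 °C
Rounded to 0.1 °C: CPT ≈ 37.4 °C

37.4 °C


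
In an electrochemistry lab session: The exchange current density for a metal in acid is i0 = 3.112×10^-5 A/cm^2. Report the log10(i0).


i0 = 3.112×10^-5 A/cm^2
log10(i0) = -4.507

-4.507


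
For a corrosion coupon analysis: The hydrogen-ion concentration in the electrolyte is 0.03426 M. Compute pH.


pH = −log10[H+]
pH = −log10(0.03426) = 1.47

1.47


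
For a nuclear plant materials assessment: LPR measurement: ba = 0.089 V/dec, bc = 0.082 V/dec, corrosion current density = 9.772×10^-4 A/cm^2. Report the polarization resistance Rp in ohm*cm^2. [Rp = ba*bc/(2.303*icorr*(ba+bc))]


Apply the Stern-Geary equation: Rp = ba*bc / (2.303*icorr*(ba+bc))
ba*bc = 0.089*0.082 = 0.007298
ba+bc = 0.171; 2.303*icorr*(ba+bc) = 2.303*9.772×10^-4*0.171 = 3.8483406×10^-4
Rp = 0.007298 / 3.8483406×10^-4 = 18.96 ohm*cm^2

18.96 ohm*cm^2


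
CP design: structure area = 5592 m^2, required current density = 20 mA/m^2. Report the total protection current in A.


I = area * current density, then convert mA → A (÷1000)
I = 5592 * 20 / 1000 = 111.84 A

111.84 A


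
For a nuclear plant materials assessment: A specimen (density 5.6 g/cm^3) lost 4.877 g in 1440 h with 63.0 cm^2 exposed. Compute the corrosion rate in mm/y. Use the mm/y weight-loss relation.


Apply the mm/y weight-loss relation: CR = 87600 * W / (D * A * T)
Numerator: 87600 * 4.877 = 427225.2
Denominator: 5.6 * 63.0 * 1440 = 508032.0
CR = 427225.2 / 508032.0 = 0.8409 mm/y

0.8409 mm/y


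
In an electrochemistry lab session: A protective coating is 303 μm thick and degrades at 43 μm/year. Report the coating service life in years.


Service life = thickness / degradation rate
Life = 303 / 43 = 7.0 years

7.0 years


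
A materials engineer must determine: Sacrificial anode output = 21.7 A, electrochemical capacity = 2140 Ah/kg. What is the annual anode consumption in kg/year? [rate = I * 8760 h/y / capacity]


Annual consumption = current * hours per year / capacity
Rate = 21.7 * 8760 / 2140 = 88.8 kg/year

88.8 kg/year


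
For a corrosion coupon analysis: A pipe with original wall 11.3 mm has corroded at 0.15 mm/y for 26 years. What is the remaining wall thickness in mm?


Remaining wall = original − CR × time
t = 11.3 − 0.15*26 = 11.3 − 3.9 = 7.4 mm

7.4 mm


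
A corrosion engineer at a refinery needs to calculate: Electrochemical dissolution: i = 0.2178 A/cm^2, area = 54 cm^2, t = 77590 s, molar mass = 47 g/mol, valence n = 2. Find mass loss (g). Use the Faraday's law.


Apply Faraday's law: m = i*A*t*M / (n*F)
Total charge passed Q = i*A*t = 0.2178*54*77590 = 912551.508 C
m = Q*M/(n*F) = 912551.508*47/(2*96485) = 222.26212 g

222.26212 g


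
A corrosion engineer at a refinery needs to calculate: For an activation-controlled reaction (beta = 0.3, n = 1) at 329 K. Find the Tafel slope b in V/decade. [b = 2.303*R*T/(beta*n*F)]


Apply the Tafel slope relation: b = 2.303*R*T/(beta*n*F)
Numerator: 2.303 * 8.314 * 329 = 6299.41
Denominator: 0.3 * 1 * 96485 = 28945.5
b = 6299.41 / 28945.5 = 0.2176 V/decade

0.2176 V/decade


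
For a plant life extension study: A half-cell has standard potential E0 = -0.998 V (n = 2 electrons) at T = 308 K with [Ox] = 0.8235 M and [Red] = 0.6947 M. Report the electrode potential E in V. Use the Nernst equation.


Apply the Nernst equation: E = E0 + (RT/nF)*ln([Ox]/[Red])
Step 1: RT/nF = 8.314*308/(2*96485) = 0.01327 V
Step 2: [Ox]/[Red] = 0.8235/0.6947 = 1.185404
Step 3: ln(1.185404) = 0.170084
Step 4: correction = 0.01327 * 0.170084 = 0.002 V
E = -0.998 + 0.002 = -0.996 V

-0.996 V


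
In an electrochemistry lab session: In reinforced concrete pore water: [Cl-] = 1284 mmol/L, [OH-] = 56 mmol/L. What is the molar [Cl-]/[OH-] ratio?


Threshold parameter = [Cl-] / [OH-] (molar basis; both in mmol/L, so units cancel)
Ratio = 1284 / 56 = 22.93

22.93


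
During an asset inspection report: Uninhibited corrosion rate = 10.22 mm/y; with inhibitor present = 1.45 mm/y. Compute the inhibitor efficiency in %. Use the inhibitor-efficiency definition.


Apply the inhibitor-efficiency definition: IE = (CR_blank − CR_inh)/CR_blank × 100
IE = (10.22 − 1.45) / 10.22 × 100
IE = 8.77 / 10.22 × 100 = 85.8 %

85.8 %


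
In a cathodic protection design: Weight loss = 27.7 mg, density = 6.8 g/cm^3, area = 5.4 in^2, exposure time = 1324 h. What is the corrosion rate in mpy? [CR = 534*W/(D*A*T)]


Apply the mpy weight-loss relation: CR = 534 * W / (D * A * T)
Numerator: 534 * 27.7 = 14791.8
Denominator: 6.8 * 5.4 * 1324 = 48617.28
CR = 14791.8 / 48617.28 = 0.30425 mpy

0.30425 mpy


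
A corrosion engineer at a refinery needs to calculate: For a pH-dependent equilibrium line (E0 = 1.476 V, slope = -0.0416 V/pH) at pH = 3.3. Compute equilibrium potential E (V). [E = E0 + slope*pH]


Apply the Pourbaix line equation: E = E0 + slope*pH
E = 1.476 + (-0.0416)*3.3 = 1.476 + (-0.13728) = 1.33872 V
Rounded to 4 decimal places: E = 1.3387 V

1.3387 V


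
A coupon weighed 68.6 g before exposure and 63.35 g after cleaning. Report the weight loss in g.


Weight loss = initial − final
WL = 68.6 − 63.35 = 5.25 g

5.25 g


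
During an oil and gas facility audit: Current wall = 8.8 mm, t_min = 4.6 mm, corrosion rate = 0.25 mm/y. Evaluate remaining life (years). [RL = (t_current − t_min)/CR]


Apply the remaining-life relation: RL = (t_current − t_min) / CR
RL = (8.8 − 4.6) / 0.25 = 4.2 / 0.25 = 16.8 years

16.8 years


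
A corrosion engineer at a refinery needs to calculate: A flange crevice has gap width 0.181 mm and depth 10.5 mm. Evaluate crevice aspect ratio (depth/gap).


Aspect ratio = depth / gap
Ratio = 10.5 / 0.181 = 58.0

58.0


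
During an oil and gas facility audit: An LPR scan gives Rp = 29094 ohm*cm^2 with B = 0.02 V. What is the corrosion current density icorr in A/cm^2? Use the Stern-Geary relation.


Apply the Stern-Geary relation: icorr = B / Rp
icorr = 0.02 / 29094 = 6.874×10^-7 A/cm^2

6.874×10^-7 A/cm^2


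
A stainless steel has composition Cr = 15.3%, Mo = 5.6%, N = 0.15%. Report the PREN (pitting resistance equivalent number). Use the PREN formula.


Apply the PREN formula: PREN = Cr + 3.3*Mo + 16*N
PREN = 15.3 + 3.3*5.6 + 16*0.15
PREN = 15.3 + 18.48 + 2.4 = 36.18

36.18


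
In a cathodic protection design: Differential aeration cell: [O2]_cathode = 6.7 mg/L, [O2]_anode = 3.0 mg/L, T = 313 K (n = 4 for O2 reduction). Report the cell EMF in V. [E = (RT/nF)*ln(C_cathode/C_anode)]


Apply the Nernst concentration-cell relation: E = (RT/nF)*ln(C_cathode/C_anode)
RT/nF = 8.314*313/(4*96485) = 0.00674271 V
ln(6.7/3.0) = 0.8035
E = 0.00674271 * 0.8035 = 0.00542 V

0.00542 V


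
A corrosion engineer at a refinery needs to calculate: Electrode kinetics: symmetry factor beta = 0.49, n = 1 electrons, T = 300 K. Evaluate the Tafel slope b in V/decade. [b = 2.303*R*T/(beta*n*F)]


Apply the Tafel slope relation: b = 2.303*R*T/(beta*n*F)
Numerator: 2.303 * 8.314 * 300 = 5744.14
Denominator: 0.49 * 1 * 96485 = 47277.65
b = 5744.14 / 47277.65 = 0.1215 V/decade

0.1215 V/decade


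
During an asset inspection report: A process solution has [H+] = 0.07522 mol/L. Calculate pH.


pH = −log10[H+]
pH = −log10(0.07522) = 1.12

1.12


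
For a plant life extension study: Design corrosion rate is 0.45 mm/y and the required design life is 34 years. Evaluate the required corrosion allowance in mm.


Corrosion allowance = CR × design life
CA = 0.45 * 34 = 15.3 mm

15.3 mm


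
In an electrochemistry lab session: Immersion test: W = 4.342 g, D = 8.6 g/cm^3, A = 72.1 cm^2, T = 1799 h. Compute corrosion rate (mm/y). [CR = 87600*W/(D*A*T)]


Apply the mm/y weight-loss relation: CR = 87600 * W / (D * A * T)
Numerator: 87600 * 4.342 = 380359.2
Denominator: 8.6 * 72.1 * 1799 = 1115487.94
CR = 380359.2 / 1115487.94 = 0.341 mm/y

0.341 mm/y


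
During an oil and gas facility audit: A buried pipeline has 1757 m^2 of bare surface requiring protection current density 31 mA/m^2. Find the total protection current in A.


I = area * current density, then convert mA → A (÷1000)
I = 1757 * 31 / 1000 = 54.47 A

54.47 A


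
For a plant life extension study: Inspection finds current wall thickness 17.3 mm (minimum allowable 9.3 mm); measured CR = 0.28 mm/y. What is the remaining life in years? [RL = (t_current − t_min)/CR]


Apply the remaining-life relation: RL = (t_current − t_min) / CR
RL = (17.3 − 9.3) / 0.28 = 8.0 / 0.28 = 28.6 years

28.6 years


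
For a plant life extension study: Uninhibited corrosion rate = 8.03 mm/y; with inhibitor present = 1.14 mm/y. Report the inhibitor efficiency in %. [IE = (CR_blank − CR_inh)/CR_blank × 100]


Apply the inhibitor-efficiency definition: IE = (CR_blank − CR_inh)/CR_blank × 100
IE = (8.03 − 1.14) / 8.03 × 100
IE = 6.89 / 8.03 × 100 = 85.8 %

85.8 %


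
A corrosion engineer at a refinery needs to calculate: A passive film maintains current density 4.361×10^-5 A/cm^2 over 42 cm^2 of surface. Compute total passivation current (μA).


I = i_pass * A, then convert A → μA (×10^6)
I = 4.361×10^-5 * 42 * 10^6 = 1831.62 μA

1831.62 μA


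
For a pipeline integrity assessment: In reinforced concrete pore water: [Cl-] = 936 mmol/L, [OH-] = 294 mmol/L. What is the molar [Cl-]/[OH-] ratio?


Threshold parameter = [Cl-] / [OH-] (molar basis; both in mmol/L, so units cancel)
Ratio = 936 / 294 = 3.18

3.18


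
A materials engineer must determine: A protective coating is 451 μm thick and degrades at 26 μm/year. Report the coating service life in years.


Service life = thickness / degradation rate
Life = 451 / 26 = 17.3 years

17.3 years


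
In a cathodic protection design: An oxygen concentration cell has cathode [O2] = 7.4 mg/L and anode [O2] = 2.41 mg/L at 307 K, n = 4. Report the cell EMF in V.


Apply the Nernst concentration-cell relation: E = (RT/nF)*ln(C_cathode/C_anode)
RT/nF = 8.314*307/(4*96485) = 0.00661346 V
ln(7.4/2.41) = 1.12185
E = 0.00661346 * 1.12185 = 0.00742 V

0.00742 V


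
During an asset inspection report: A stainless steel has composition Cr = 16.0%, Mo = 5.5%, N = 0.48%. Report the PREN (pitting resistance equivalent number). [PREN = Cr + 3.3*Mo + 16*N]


Apply the PREN formula: PREN = Cr + 3.3*Mo + 16*N
PREN = 16.0 + 3.3*5.5 + 16*0.48
PREN = 16.0 + 18.15 + 7.68 = 41.83

41.83


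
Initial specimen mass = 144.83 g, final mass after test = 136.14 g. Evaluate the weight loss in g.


Weight loss = initial − final
WL = 144.83 − 136.14 = 8.69 g

8.69 g


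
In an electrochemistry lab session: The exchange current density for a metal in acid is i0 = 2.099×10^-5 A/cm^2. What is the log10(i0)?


i0 = 2.099×10^-5 A/cm^2
log10(i0) = -4.678

-4.678


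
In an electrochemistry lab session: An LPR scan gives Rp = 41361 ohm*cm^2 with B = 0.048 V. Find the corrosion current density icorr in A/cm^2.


Apply the Stern-Geary relation: icorr = B / Rp
icorr = 0.048 / 41361 = 1.161×10^-6 A/cm^2

1.161×10^-6 A/cm^2


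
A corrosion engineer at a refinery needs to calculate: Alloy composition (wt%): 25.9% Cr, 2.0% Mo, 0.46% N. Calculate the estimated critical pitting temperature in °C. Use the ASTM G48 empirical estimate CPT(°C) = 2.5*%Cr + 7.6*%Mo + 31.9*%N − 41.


Apply the ASTM G48 empirical CPT estimate: CPT(°C) = 2.5*%Cr + 7.6*%Mo + 31.9*%N − 41
2.5*25.9 = 64.75; 7.6*2.0 = 15.2; 31.9*0.46 = 14.674
CPT = 64.75 + 15.2 + 14.674 − 41 = 53.624 °C
Rounded to 0.1 °C: CPT ≈ 53.6 °C

53.6 °C


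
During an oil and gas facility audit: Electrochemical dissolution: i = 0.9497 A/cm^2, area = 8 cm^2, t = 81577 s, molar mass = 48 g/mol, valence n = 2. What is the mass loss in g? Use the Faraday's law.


Apply Faraday's law: m = i*A*t*M / (n*F)
Total charge passed Q = i*A*t = 0.9497*8*81577 = 619789.4152 C
m = Q*M/(n*F) = 619789.4152*48/(2*96485) = 154.168 g

154.168 g


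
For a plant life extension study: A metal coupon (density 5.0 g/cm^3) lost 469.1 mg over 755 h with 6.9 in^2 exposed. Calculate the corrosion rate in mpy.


Apply the mpy weight-loss relation: CR = 534 * W / (D * A * T)
Numerator: 534 * 469.1 = 250499.4
Denominator: 5.0 * 6.9 * 755 = 26047.5
CR = 250499.4 / 26047.5 = 9.617 mpy

9.617 mpy


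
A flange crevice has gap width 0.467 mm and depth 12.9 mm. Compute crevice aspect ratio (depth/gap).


Aspect ratio = depth / gap
Ratio = 12.9 / 0.467 = 27.6

27.6


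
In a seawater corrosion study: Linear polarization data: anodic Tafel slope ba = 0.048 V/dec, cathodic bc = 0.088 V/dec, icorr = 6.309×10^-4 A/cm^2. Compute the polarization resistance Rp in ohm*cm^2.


Apply the Stern-Geary equation: Rp = ba*bc / (2.303*icorr*(ba+bc))
ba*bc = 0.048*0.088 = 0.004224
ba+bc = 0.136; 2.303*icorr*(ba+bc) = 2.303*6.309×10^-4*0.136 = 1.9760293×10^-4
Rp = 0.004224 / 1.9760293×10^-4 = 21.38 ohm*cm^2

21.38 ohm*cm^2


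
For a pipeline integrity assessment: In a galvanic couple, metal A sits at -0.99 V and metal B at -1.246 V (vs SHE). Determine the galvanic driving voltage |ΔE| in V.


Driving voltage is the absolute potential difference.
|ΔE| = |-0.99 − (-1.246)| = 0.256 V

0.256 V


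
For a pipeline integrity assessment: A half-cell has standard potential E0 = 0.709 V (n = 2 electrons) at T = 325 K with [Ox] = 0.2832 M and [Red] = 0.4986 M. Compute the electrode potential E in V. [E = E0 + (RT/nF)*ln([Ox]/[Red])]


Apply the Nernst equation: E = E0 + (RT/nF)*ln([Ox]/[Red])
Step 1: RT/nF = 8.314*325/(2*96485) = 0.01400244 V
Step 2: [Ox]/[Red] = 0.2832/0.4986 = 0.56799
Step 3: ln(0.56799) = -0.565651
Step 4: correction = 0.01400244 * -0.565651 = -0.008 V
E = 0.709 + -0.008 = 0.701 V

0.701 V


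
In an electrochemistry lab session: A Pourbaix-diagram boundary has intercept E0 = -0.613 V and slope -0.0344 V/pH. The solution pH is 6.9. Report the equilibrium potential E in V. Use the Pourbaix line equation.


Apply the Pourbaix line equation: E = E0 + slope*pH
E = -0.613 + (-0.0344)*6.9 = -0.613 + (-0.23736) = -0.85036 V
Rounded to 3 decimal places: E = -0.850 V

-0.850 V


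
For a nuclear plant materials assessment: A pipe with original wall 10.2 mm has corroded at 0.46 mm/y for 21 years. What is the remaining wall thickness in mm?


Remaining wall = original − CR × time
t = 10.2 − 0.46*21 = 10.2 − 9.66 = 0.54 mm

0.54 mm


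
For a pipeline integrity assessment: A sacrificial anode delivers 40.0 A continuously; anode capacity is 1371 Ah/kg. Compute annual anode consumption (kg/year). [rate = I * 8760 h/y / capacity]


Annual consumption = current * hours per year / capacity
Rate = 40.0 * 8760 / 1371 = 255.6 kg/year

255.6 kg/year


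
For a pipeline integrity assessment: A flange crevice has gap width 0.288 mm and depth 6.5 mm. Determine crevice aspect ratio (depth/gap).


Aspect ratio = depth / gap
Ratio = 6.5 / 0.288 = 22.6

22.6


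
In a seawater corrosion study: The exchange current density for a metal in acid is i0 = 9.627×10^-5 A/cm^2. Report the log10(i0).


i0 = 9.627×10^-5 A/cm^2
log10(i0) = -4.017

-4.017


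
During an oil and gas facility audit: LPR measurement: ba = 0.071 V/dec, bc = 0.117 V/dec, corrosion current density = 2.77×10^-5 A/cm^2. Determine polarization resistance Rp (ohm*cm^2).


Apply the Stern-Geary equation: Rp = ba*bc / (2.303*icorr*(ba+bc))
ba*bc = 0.071*0.117 = 0.008307
ba+bc = 0.188; 2.303*icorr*(ba+bc) = 2.303*2.77×10^-5*0.188 = 1.1993103×10^-5
Rp = 0.008307 / 1.1993103×10^-5 = 692.65 ohm*cm^2

692.65 ohm*cm^2


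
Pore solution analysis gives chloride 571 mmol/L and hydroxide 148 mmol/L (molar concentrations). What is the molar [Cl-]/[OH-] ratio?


Threshold parameter = [Cl-] / [OH-] (molar basis; both in mmol/L, so units cancel)
Ratio = 571 / 148 = 3.86

3.86


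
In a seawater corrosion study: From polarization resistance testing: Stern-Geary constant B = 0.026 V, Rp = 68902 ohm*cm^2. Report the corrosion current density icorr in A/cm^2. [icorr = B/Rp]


Apply the Stern-Geary relation: icorr = B / Rp
icorr = 0.026 / 68902 = 3.773×10^-7 A/cm^2

3.773×10^-7 A/cm^2


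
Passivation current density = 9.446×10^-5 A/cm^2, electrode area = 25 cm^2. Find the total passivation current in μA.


I = i_pass * A, then convert A → μA (×10^6)
I = 9.446×10^-5 * 25 * 10^6 = 2361.5 μA

2361.5 μA


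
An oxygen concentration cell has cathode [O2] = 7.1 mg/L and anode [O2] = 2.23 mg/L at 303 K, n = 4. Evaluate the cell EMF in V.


Apply the Nernst concentration-cell relation: E = (RT/nF)*ln(C_cathode/C_anode)
RT/nF = 8.314*303/(4*96485) = 0.00652729 V
ln(7.1/2.23) = 1.15809
E = 0.00652729 * 1.15809 = 0.00756 V

0.00756 V


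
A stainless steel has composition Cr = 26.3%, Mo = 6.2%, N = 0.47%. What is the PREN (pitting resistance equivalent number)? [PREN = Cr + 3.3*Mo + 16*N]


Apply the PREN formula: PREN = Cr + 3.3*Mo + 16*N
PREN = 26.3 + 3.3*6.2 + 16*0.47
PREN = 26.3 + 20.46 + 7.52 = 54.28

54.28


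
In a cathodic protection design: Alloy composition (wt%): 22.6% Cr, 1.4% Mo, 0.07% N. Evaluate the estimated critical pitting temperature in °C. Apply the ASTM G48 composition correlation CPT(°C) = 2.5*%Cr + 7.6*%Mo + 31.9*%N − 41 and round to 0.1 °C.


Apply the ASTM G48 empirical CPT estimate: CPT(°C) = 2.5*%Cr + 7.6*%Mo + 31.9*%N − 41
2.5*22.6 = 56.5; 7.6*1.4 = 10.64; 31.9*0.07 = 2.233
CPT = 56.5 + 10.64 + 2.233 − 41 = 28.373 °C
Rounded to 0.1 °C: CPT ≈ 28.4 °C

28.4 °C


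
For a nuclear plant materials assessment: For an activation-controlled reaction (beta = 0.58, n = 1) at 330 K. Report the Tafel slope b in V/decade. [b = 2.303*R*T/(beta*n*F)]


Apply the Tafel slope relation: b = 2.303*R*T/(beta*n*F)
Numerator: 2.303 * 8.314 * 330 = 6318.56
Denominator: 0.58 * 1 * 96485 = 55961.3
b = 6318.56 / 55961.3 = 0.113 V/decade

0.113 V/decade


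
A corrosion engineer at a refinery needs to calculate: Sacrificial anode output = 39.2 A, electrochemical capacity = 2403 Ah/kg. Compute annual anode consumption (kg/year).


Annual consumption = current * hours per year / capacity
Rate = 39.2 * 8760 / 2403 = 142.9 kg/year

142.9 kg/year


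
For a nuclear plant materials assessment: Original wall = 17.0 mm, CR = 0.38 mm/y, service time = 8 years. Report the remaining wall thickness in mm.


Remaining wall = original − CR × time
t = 17.0 − 0.38*8 = 17.0 − 3.04 = 13.96 mm

13.96 mm


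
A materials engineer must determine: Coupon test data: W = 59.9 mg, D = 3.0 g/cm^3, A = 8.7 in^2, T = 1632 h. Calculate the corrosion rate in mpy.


Apply the mpy weight-loss relation: CR = 534 * W / (D * A * T)
Numerator: 534 * 59.9 = 31986.6
Denominator: 3.0 * 8.7 * 1632 = 42595.2
CR = 31986.6 / 42595.2 = 0.7509 mpy

0.7509 mpy


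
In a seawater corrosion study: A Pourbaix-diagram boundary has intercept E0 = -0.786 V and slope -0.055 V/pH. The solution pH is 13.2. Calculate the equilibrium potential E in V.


Apply the Pourbaix line equation: E = E0 + slope*pH
E = -0.786 + (-0.055)*13.2 = -0.786 + (-0.726) = -1.512 V
Rounded to 3 decimal places: E = -1.512 V

-1.512 V


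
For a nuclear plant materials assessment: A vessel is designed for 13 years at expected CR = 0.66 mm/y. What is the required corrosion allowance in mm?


Corrosion allowance = CR × design life
CA = 0.66 * 13 = 8.58 mm

8.58 mm


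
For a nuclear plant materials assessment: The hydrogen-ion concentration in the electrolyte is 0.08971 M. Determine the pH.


pH = −log10[H+]
pH = −log10(0.08971) = 1.05

1.05


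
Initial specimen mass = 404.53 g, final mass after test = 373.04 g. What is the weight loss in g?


Weight loss = initial − final
WL = 404.53 − 373.04 = 31.49 g

31.49 g


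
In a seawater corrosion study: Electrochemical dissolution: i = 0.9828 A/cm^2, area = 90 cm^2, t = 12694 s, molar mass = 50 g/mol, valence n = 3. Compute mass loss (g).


Apply Faraday's law: m = i*A*t*M / (n*F)
Total charge passed Q = i*A*t = 0.9828*90*12694 = 1122809.688 C
m = Q*M/(n*F) = 1122809.688*50/(3*96485) = 193.952 g

193.952 g


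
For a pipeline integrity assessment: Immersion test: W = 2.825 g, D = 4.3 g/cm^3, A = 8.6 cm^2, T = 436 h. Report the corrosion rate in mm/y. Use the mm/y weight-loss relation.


Apply the mm/y weight-loss relation: CR = 87600 * W / (D * A * T)
Numerator: 87600 * 2.825 = 247470.0
Denominator: 4.3 * 8.6 * 436 = 16123.28
CR = 247470.0 / 16123.28 = 15.3486 mm/y

15.3486 mm/y


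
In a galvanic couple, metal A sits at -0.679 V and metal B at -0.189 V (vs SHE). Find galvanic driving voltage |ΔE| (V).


Driving voltage is the absolute potential difference.
|ΔE| = |-0.679 − (-0.189)| = 0.49 V

0.49 V


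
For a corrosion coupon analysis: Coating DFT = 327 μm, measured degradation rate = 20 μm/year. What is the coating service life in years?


Service life = thickness / degradation rate
Life = 327 / 20 = 16.4 years

16.4 years


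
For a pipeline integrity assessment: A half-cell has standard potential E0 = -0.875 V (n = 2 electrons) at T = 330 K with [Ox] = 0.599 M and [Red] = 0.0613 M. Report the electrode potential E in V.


Apply the Nernst equation: E = E0 + (RT/nF)*ln([Ox]/[Red])
Step 1: RT/nF = 8.314*330/(2*96485) = 0.01421786 V
Step 2: [Ox]/[Red] = 0.599/0.0613 = 9.771615
Step 3: ln(9.771615) = 2.279482
Step 4: correction = 0.01421786 * 2.279482 = 0.032 V
E = -0.875 + 0.032 = -0.843 V

-0.843 V


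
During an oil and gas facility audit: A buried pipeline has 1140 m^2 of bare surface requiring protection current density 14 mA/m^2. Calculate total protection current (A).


I = area * current density, then convert mA → A (÷1000)
I = 1140 * 14 / 1000 = 15.96 A

15.96 A


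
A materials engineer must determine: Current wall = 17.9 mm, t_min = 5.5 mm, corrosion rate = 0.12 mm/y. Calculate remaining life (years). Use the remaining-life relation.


Apply the remaining-life relation: RL = (t_current − t_min) / CR
RL = (17.9 − 5.5) / 0.12 = 12.4 / 0.12 = 103.3 years

103.3 years


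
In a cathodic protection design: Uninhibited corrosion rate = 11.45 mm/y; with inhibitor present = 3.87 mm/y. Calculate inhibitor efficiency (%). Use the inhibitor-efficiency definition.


Apply the inhibitor-efficiency definition: IE = (CR_blank − CR_inh)/CR_blank × 100
IE = (11.45 − 3.87) / 11.45 × 100
IE = 7.58 / 11.45 × 100 = 66.2 %

66.2 %


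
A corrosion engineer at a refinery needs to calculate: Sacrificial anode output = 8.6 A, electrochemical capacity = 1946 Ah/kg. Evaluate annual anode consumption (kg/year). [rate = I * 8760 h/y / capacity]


Annual consumption = current * hours per year / capacity
Rate = 8.6 * 8760 / 1946 = 38.7 kg/year

38.7 kg/year


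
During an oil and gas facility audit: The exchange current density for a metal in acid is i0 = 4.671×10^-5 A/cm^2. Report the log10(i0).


i0 = 4.671×10^-5 A/cm^2
log10(i0) = -4.331

-4.331


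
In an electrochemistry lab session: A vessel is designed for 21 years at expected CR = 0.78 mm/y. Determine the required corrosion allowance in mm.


Corrosion allowance = CR × design life
CA = 0.78 * 21 = 16.38 mm

16.38 mm


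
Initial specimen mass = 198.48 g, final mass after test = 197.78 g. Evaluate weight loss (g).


Weight loss = initial − final
WL = 198.48 − 197.78 = 0.7 g

0.7 g


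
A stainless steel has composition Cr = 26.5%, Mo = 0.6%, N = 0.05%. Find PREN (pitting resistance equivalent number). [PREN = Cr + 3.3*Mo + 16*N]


Apply the PREN formula: PREN = Cr + 3.3*Mo + 16*N
PREN = 26.5 + 3.3*0.6 + 16*0.05
PREN = 26.5 + 1.98 + 0.8 = 29.28

29.28


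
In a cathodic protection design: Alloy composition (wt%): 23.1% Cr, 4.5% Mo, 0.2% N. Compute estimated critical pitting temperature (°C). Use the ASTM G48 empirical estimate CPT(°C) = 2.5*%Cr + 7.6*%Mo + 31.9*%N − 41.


Apply the ASTM G48 empirical CPT estimate: CPT(°C) = 2.5*%Cr + 7.6*%Mo + 31.9*%N − 41
2.5*23.1 = 57.75; 7.6*4.5 = 34.2; 31.9*0.2 = 6.38
CPT = 57.75 + 34.2 + 6.38 − 41 = 57.33 °C
Rounded to 0.1 °C: CPT ≈ 57.3 °C

57.3 °C


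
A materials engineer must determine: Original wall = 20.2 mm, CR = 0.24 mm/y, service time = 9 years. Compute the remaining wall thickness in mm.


Remaining wall = original − CR × time
t = 20.2 − 0.24*9 = 20.2 − 2.16 = 18.04 mm

18.04 mm


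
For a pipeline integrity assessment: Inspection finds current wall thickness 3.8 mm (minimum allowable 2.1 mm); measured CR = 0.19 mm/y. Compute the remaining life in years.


Apply the remaining-life relation: RL = (t_current − t_min) / CR
RL = (3.8 − 2.1) / 0.19 = 1.7 / 0.19 = 8.9 years

8.9 years


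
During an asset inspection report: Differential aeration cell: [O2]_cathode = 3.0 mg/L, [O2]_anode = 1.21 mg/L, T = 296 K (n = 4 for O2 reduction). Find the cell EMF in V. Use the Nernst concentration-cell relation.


Apply the Nernst concentration-cell relation: E = (RT/nF)*ln(C_cathode/C_anode)
RT/nF = 8.314*296/(4*96485) = 0.00637649 V
ln(3.0/1.21) = 0.90799
E = 0.00637649 * 0.90799 = 0.00579 V

0.00579 V


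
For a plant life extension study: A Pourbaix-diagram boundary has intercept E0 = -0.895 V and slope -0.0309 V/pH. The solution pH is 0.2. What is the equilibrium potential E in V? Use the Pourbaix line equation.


Apply the Pourbaix line equation: E = E0 + slope*pH
E = -0.895 + (-0.0309)*0.2 = -0.895 + (-0.00618) = -0.90118 V
Rounded to 3 decimal places: E = -0.901 V

-0.901 V


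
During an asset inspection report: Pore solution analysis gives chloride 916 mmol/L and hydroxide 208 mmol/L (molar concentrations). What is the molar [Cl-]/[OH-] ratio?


Threshold parameter = [Cl-] / [OH-] (molar basis; both in mmol/L, so units cancel)
Ratio = 916 / 208 = 4.4

4.4


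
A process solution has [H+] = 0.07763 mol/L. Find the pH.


pH = −log10[H+]
pH = −log10(0.07763) = 1.11

1.11


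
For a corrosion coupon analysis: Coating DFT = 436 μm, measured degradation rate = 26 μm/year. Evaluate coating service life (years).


Service life = thickness / degradation rate
Life = 436 / 26 = 16.8 years

16.8 years


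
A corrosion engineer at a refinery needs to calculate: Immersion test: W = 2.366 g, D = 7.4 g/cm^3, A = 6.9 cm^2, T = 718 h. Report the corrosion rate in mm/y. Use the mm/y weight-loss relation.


Apply the mm/y weight-loss relation: CR = 87600 * W / (D * A * T)
Numerator: 87600 * 2.366 = 207261.6
Denominator: 7.4 * 6.9 * 718 = 36661.08
CR = 207261.6 / 36661.08 = 5.65345 mm/y

5.65345 mm/y


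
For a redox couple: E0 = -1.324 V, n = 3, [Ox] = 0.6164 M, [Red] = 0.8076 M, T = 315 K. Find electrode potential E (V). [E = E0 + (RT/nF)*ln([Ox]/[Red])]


Apply the Nernst equation: E = E0 + (RT/nF)*ln([Ox]/[Red])
Step 1: RT/nF = 8.314*315/(3*96485) = 0.00904773 V
Step 2: [Ox]/[Red] = 0.6164/0.8076 = 0.763249
Step 3: ln(0.763249) = -0.270171
Step 4: correction = 0.00904773 * -0.270171 = -0.002 V
E = -1.324 + -0.002 = -1.326 V

-1.326 V


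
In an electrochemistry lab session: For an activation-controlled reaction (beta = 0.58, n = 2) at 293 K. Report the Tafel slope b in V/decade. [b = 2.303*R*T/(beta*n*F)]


Apply the Tafel slope relation: b = 2.303*R*T/(beta*n*F)
Numerator: 2.303 * 8.314 * 293 = 5610.11
Denominator: 0.58 * 2 * 96485 = 111922.6
b = 5610.11 / 111922.6 = 0.05 V/decade

0.05 V/decade


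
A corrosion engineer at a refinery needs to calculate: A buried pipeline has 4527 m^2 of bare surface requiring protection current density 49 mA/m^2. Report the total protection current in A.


I = area * current density, then convert mA → A (÷1000)
I = 4527 * 49 / 1000 = 221.82 A

221.82 A


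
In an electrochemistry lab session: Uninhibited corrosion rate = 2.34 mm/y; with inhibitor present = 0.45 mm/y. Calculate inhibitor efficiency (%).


Apply the inhibitor-efficiency definition: IE = (CR_blank − CR_inh)/CR_blank × 100
IE = (2.34 − 0.45) / 2.34 × 100
IE = 1.89 / 2.34 × 100 = 80.8 %

80.8 %


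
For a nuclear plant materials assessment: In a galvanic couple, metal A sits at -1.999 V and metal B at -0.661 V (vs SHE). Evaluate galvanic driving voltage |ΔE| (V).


Driving voltage is the absolute potential difference.
|ΔE| = |-1.999 − (-0.661)| = 1.338 V

1.338 V


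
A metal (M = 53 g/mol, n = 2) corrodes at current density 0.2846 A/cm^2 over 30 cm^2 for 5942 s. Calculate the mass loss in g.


Apply Faraday's law: m = i*A*t*M / (n*F)
Total charge passed Q = i*A*t = 0.2846*30*5942 = 50732.796 C
m = Q*M/(n*F) = 50732.796*53/(2*96485) = 13.93397 g

13.93397 g


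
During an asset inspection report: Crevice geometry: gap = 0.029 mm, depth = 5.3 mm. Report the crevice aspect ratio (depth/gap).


Aspect ratio = depth / gap
Ratio = 5.3 / 0.029 = 182.8

182.8


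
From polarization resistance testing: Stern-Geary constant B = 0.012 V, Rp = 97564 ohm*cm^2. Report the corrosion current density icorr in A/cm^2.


Apply the Stern-Geary relation: icorr = B / Rp
icorr = 0.012 / 97564 = 1.23×10^-7 A/cm^2

1.23×10^-7 A/cm^2


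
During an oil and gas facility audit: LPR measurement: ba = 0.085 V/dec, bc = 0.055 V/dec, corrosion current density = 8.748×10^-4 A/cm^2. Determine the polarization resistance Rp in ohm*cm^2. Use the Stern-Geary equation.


Apply the Stern-Geary equation: Rp = ba*bc / (2.303*icorr*(ba+bc))
ba*bc = 0.085*0.055 = 0.004675
ba+bc = 0.14; 2.303*icorr*(ba+bc) = 2.303*8.748×10^-4*0.14 = 2.8205302×10^-4
Rp = 0.004675 / 2.8205302×10^-4 = 16.57 ohm*cm^2

16.57 ohm*cm^2


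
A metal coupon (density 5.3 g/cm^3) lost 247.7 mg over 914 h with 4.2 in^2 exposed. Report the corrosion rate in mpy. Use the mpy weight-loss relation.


Apply the mpy weight-loss relation: CR = 534 * W / (D * A * T)
Numerator: 534 * 247.7 = 132271.8
Denominator: 5.3 * 4.2 * 914 = 20345.64
CR = 132271.8 / 20345.64 = 6.5012 mpy

6.5012 mpy


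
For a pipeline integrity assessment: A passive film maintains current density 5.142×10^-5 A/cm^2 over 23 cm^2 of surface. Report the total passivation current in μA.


I = i_pass * A, then convert A → μA (×10^6)
I = 5.142×10^-5 * 23 * 10^6 = 1182.66 μA

1182.66 μA


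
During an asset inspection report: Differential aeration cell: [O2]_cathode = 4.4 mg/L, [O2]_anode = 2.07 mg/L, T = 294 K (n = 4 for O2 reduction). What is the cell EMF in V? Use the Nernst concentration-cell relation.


Apply the Nernst concentration-cell relation: E = (RT/nF)*ln(C_cathode/C_anode)
RT/nF = 8.314*294/(4*96485) = 0.00633341 V
ln(4.4/2.07) = 0.75406
E = 0.00633341 * 0.75406 = 0.00478 V

0.00478 V


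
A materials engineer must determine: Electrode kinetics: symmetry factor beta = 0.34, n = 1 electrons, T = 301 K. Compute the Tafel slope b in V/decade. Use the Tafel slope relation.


Apply the Tafel slope relation: b = 2.303*R*T/(beta*n*F)
Numerator: 2.303 * 8.314 * 301 = 5763.29
Denominator: 0.34 * 1 * 96485 = 32804.9
b = 5763.29 / 32804.9 = 0.176 V/decade

0.176 V/decade


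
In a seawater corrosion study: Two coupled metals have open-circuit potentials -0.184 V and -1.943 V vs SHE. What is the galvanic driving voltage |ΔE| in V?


Driving voltage is the absolute potential difference.
|ΔE| = |-0.184 − (-1.943)| = 1.759 V

1.759 V


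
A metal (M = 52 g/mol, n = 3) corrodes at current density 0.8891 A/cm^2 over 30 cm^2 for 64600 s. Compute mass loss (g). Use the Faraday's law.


Apply Faraday's law: m = i*A*t*M / (n*F)
Total charge passed Q = i*A*t = 0.8891*30*64600 = 1723075.8 C
m = Q*M/(n*F) = 1723075.8*52/(3*96485) = 309.54705 g

309.54705 g


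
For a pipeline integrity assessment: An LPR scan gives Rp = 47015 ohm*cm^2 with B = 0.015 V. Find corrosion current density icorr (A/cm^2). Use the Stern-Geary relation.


Apply the Stern-Geary relation: icorr = B / Rp
icorr = 0.015 / 47015 = 3.19×10^-7 A/cm^2

3.19×10^-7 A/cm^2


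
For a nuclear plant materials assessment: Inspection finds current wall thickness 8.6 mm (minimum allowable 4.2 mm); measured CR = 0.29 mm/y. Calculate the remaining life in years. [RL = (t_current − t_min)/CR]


Apply the remaining-life relation: RL = (t_current − t_min) / CR
RL = (8.6 − 4.2) / 0.29 = 4.4 / 0.29 = 15.2 years

15.2 years
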